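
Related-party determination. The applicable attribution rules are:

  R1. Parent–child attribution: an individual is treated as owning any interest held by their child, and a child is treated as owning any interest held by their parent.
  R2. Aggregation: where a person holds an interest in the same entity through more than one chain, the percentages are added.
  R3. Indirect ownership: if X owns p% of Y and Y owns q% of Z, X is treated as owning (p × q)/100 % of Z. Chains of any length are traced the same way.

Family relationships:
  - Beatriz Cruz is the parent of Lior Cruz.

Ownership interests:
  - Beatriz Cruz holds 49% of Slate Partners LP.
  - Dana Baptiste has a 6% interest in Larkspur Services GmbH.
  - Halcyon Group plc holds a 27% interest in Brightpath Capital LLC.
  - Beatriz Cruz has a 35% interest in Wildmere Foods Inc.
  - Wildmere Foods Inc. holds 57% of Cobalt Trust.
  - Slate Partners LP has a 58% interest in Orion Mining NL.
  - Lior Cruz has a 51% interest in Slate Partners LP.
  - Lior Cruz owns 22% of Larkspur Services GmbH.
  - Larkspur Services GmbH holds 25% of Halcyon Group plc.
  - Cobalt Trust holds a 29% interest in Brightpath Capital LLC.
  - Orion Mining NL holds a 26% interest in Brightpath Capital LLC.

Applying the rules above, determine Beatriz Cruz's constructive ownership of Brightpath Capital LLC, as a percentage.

22.3505%

By parent–child attribution (R1), Beatriz Cruz is treated as also owning Lior Cruz's interest in Slate Partners LP, giving 49% + 51% = 100%.
By parent–child attribution (R1), Beatriz Cruz is treated as owning Lior Cruz's 22% interest in Larkspur Services GmbH.
Chain via Wildmere Foods Inc. → Cobalt Trust (R3): 35% × 57% × 29% = 5.7855% of Brightpath Capital LLC.
Chain via Slate Partners LP → Orion Mining NL (R3): 100% × 58% × 26% = 15.08% of Brightpath Capital LLC.
Chain via Larkspur Services GmbH → Halcyon Group plc (R3): 22% × 25% × 27% = 1.485% of Brightpath Capital LLC.
Aggregating (R2): 5.7855% + 15.08% + 1.485% = 22.3505%.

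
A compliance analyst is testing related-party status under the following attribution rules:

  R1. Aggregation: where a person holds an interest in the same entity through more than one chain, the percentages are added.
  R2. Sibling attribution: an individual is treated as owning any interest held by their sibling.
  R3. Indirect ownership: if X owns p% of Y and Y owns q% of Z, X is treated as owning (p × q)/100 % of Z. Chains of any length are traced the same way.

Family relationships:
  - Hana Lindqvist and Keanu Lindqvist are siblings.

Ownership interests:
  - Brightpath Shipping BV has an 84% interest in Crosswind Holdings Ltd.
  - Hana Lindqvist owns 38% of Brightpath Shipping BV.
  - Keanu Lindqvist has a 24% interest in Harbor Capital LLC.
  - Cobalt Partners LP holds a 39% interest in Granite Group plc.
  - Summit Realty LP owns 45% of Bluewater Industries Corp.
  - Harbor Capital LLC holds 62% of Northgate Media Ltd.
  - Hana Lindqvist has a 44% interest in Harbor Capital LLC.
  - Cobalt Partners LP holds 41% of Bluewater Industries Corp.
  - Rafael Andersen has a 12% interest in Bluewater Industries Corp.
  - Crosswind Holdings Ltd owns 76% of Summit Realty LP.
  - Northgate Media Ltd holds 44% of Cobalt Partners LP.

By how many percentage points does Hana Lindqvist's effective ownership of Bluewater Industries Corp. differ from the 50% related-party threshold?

By sibling attribution (R2), Hana Lindqvist is treated as also owning Keanu Lindqvist's interest in Harbor Capital LLC, giving 44% + 24% = 68%.
Chain via Harbor Capital LLC → Northgate Media Ltd → Cobalt Partners LP (R3): 68% × 62% × 44% × 41% = 7.605664% of Bluewater Industries Corp.
Chain via Brightpath Shipping BV → Crosswind Holdings Ltd → Summit Realty LP (R3): 38% × 84% × 76% × 45% = 10.91664% of Bluewater Industries Corp.
Aggregating (R1): 7.605664% + 10.91664% = 18.522304%.
18.522304% falls short of the 50% threshold by 31.477696 percentage points.

31.477696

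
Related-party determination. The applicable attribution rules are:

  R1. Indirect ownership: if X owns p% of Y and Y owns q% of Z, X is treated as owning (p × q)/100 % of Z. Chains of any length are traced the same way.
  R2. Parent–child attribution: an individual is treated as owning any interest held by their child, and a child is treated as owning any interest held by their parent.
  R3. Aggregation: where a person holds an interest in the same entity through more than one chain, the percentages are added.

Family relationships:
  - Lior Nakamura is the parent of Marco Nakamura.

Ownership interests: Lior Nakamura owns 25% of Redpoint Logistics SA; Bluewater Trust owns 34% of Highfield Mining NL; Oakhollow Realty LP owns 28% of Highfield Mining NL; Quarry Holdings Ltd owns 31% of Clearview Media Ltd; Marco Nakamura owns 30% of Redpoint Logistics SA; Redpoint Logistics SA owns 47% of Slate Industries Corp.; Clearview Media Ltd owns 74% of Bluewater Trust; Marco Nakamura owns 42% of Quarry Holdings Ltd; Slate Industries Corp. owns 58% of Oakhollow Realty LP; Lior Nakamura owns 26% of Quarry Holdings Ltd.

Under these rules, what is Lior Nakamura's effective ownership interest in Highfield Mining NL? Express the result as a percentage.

By parent–child attribution (R2), Lior Nakamura is treated as also owning Marco Nakamura's interest in Redpoint Logistics SA, giving 25% + 30% = 55%.
By parent–child attribution (R2), Lior Nakamura is treated as also owning Marco Nakamura's interest in Quarry Holdings Ltd, giving 26% + 42% = 68%.
Chain via Redpoint Logistics SA → Slate Industries Corp. → Oakhollow Realty LP (R1): 55% × 47% × 58% × 28% = 4.19804% of Highfield Mining NL.
Chain via Quarry Holdings Ltd → Clearview Media Ltd → Bluewater Trust (R1): 68% × 31% × 74% × 34% = 5.303728% of Highfield Mining NL.
Aggregating (R3): 4.19804% + 5.303728% = 9.501768%.

9.501768%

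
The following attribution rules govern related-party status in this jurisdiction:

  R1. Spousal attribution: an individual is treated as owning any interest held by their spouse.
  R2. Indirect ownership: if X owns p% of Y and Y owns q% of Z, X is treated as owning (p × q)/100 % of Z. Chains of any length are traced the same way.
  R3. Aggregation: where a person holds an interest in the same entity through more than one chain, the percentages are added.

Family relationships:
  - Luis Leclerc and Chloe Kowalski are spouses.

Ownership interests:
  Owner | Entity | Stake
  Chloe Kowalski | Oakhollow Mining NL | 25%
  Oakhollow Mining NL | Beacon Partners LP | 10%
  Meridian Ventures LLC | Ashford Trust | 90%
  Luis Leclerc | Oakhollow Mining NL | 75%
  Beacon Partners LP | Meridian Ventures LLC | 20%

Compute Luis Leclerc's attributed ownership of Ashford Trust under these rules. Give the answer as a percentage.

1.8%

By spousal attribution (R1), Luis Leclerc is treated as also owning Chloe Kowalski's interest in Oakhollow Mining NL, giving 75% + 25% = 100%.
Chain via Oakhollow Mining NL → Beacon Partners LP → Meridian Ventures LLC (R2): 100% × 10% × 20% × 90% = 1.8% of Ashford Trust.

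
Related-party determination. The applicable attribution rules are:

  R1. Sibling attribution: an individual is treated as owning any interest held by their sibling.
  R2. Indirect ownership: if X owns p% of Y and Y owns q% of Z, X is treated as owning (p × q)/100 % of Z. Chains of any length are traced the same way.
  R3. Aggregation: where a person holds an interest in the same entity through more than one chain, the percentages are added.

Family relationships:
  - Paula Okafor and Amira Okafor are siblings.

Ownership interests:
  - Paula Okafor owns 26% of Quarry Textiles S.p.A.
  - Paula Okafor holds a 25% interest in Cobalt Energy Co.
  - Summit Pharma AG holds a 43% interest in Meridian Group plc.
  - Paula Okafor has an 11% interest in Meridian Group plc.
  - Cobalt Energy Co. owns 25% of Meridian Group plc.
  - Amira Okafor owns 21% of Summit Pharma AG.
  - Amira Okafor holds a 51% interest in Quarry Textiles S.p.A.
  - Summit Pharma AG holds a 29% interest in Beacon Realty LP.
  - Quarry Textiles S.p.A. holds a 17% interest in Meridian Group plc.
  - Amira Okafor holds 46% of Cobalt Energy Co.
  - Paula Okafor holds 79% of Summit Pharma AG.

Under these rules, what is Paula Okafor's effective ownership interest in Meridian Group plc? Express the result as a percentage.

By sibling attribution (R1), Paula Okafor is treated as also owning Amira Okafor's interest in Quarry Textiles S.p.A, giving 26% + 51% = 77%.
By sibling attribution (R1), Paula Okafor is treated as also owning Amira Okafor's interest in Summit Pharma AG, giving 79% + 21% = 100%.
By sibling attribution (R1), Paula Okafor is treated as also owning Amira Okafor's interest in Cobalt Energy Co, giving 25% + 46% = 71%.
Chain via Quarry Textiles S.p.A. (R2): 77% × 17% = 13.09% of Meridian Group plc.
Chain via Summit Pharma AG (R2): 100% × 43% = 43% of Meridian Group plc.
Chain via Cobalt Energy Co. (R2): 71% × 25% = 17.75% of Meridian Group plc.
Direct interest in Meridian Group plc: 11%.
Aggregating (R3): 13.09% + 43% + 17.75% + 11% = 84.84%.

84.84%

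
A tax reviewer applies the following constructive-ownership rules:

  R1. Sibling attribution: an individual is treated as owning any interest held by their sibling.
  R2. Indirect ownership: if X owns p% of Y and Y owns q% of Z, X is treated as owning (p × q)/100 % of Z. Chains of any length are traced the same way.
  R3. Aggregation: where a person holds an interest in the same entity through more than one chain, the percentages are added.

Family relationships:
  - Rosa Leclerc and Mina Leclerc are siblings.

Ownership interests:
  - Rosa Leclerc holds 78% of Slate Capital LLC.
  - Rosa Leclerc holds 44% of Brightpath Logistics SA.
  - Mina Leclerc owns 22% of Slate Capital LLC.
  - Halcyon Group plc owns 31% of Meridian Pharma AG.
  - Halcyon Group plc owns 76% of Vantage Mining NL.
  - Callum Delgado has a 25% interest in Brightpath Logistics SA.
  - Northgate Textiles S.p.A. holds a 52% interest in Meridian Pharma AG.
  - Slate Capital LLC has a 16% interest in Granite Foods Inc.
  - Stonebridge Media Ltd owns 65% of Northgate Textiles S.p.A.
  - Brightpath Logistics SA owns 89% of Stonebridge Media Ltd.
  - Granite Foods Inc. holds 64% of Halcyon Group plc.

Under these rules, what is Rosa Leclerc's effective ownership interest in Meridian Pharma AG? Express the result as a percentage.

By sibling attribution (R1), Rosa Leclerc is treated as also owning Mina Leclerc's interest in Slate Capital LLC, giving 78% + 22% = 100%.
Chain via Slate Capital LLC → Granite Foods Inc. → Halcyon Group plc (R2): 100% × 16% × 64% × 31% = 3.1744% of Meridian Pharma AG.
Chain via Brightpath Logistics SA → Stonebridge Media Ltd → Northgate Textiles S.p.A. (R2): 44% × 89% × 65% × 52% = 13.23608% of Meridian Pharma AG.
Aggregating (R3): 3.1744% + 13.23608% = 16.41048%.

16.41048%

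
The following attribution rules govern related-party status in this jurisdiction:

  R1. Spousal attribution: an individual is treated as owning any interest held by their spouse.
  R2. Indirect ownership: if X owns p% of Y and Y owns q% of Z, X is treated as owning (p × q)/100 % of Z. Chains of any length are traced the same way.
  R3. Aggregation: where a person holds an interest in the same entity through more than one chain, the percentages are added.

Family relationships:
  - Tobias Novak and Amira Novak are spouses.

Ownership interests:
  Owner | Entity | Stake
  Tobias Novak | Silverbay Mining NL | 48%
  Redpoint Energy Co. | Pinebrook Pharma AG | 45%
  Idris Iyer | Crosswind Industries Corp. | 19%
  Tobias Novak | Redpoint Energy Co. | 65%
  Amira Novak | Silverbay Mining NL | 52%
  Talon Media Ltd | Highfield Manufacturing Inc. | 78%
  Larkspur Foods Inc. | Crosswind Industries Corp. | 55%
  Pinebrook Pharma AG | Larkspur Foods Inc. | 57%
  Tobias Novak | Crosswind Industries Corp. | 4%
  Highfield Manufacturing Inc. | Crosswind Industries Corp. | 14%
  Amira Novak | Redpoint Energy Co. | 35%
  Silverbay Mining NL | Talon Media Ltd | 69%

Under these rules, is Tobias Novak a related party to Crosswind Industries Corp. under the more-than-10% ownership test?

Yes

By spousal attribution (R1), Tobias Novak is treated as also owning Amira Novak's interest in Redpoint Energy Co, giving 65% + 35% = 100%.
By spousal attribution (R1), Tobias Novak is treated as also owning Amira Novak's interest in Silverbay Mining NL, giving 48% + 52% = 100%.
Chain via Redpoint Energy Co. → Pinebrook Pharma AG → Larkspur Foods Inc. (R2): 100% × 45% × 57% × 55% = 14.1075% of Crosswind Industries Corp.
Chain via Silverbay Mining NL → Talon Media Ltd → Highfield Manufacturing Inc. (R2): 100% × 69% × 78% × 14% = 7.5348% of Crosswind Industries Corp.
Direct interest in Crosswind Industries Corp: 4%.
Aggregating (R3): 14.1075% + 7.5348% + 4% = 25.6423%.
25.6423% exceeds the 10% threshold, so Tobias is a related party to Crosswind Industries Corp.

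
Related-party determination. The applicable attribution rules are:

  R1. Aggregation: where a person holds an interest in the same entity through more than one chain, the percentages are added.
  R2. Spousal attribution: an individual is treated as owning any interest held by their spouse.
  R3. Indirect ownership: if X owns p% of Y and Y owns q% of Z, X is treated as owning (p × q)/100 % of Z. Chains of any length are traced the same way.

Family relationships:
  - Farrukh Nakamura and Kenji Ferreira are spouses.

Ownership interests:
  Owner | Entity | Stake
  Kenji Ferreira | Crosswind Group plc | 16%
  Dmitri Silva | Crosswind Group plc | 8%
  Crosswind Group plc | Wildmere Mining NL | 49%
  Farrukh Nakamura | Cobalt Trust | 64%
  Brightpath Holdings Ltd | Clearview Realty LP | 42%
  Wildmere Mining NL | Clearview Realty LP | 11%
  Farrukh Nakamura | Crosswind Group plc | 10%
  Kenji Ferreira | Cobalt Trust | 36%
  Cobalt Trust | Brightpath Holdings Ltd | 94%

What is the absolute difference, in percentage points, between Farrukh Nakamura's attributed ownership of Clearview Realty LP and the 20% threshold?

By spousal attribution (R2), Farrukh Nakamura is treated as also owning Kenji Ferreira's interest in Crosswind Group plc, giving 10% + 16% = 26%.
By spousal attribution (R2), Farrukh Nakamura is treated as also owning Kenji Ferreira's interest in Cobalt Trust, giving 64% + 36% = 100%.
Chain via Crosswind Group plc → Wildmere Mining NL (R3): 26% × 49% × 11% = 1.4014% of Clearview Realty LP.
Chain via Cobalt Trust → Brightpath Holdings Ltd (R3): 100% × 94% × 42% = 39.48% of Clearview Realty LP.
Aggregating (R1): 1.4014% + 39.48% = 40.8814%.
40.8814% exceeds the 20% threshold by 20.8814 percentage points.

20.8814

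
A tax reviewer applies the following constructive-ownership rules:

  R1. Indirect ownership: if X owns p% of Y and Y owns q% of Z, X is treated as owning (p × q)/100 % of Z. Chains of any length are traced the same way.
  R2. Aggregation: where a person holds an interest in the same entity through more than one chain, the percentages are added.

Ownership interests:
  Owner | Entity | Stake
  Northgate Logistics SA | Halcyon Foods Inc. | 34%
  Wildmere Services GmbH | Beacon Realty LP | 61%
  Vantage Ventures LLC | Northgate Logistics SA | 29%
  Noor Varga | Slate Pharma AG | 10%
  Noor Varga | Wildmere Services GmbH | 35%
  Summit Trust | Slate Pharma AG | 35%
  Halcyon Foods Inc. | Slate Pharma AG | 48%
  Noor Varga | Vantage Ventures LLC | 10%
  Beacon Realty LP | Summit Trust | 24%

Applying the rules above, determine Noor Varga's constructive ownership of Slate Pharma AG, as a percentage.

Chain via Wildmere Services GmbH → Beacon Realty LP → Summit Trust (R1): 35% × 61% × 24% × 35% = 1.7934% of Slate Pharma AG.
Chain via Vantage Ventures LLC → Northgate Logistics SA → Halcyon Foods Inc. (R1): 10% × 29% × 34% × 48% = 0.47328% of Slate Pharma AG.
Direct interest in Slate Pharma AG: 10%.
Aggregating (R2): 1.7934% + 0.47328% + 10% = 12.26668%.

12.26668%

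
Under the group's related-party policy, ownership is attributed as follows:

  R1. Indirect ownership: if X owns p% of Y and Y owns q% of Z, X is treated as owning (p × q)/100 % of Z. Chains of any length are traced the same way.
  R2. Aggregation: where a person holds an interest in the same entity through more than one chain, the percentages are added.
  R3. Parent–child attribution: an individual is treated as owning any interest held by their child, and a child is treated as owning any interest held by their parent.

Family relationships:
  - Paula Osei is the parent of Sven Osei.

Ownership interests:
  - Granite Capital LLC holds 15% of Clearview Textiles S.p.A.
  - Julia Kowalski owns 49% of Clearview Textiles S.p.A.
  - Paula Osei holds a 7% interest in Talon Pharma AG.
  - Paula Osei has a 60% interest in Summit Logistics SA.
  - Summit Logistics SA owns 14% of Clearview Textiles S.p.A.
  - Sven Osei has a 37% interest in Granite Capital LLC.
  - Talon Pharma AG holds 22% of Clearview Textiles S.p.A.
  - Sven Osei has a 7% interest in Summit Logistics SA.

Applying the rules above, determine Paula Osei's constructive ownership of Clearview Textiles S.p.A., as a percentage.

By parent–child attribution (R3), Paula Osei is treated as also owning Sven Osei's interest in Summit Logistics SA, giving 60% + 7% = 67%.
By parent–child attribution (R3), Paula Osei is treated as owning Sven Osei's 37% interest in Granite Capital LLC.
Chain via Talon Pharma AG (R1): 7% × 22% = 1.54% of Clearview Textiles S.p.A.
Chain via Summit Logistics SA (R1): 67% × 14% = 9.38% of Clearview Textiles S.p.A.
Chain via Granite Capital LLC (R1): 37% × 15% = 5.55% of Clearview Textiles S.p.A.
Aggregating (R2): 1.54% + 9.38% + 5.55% = 16.47%.

16.47%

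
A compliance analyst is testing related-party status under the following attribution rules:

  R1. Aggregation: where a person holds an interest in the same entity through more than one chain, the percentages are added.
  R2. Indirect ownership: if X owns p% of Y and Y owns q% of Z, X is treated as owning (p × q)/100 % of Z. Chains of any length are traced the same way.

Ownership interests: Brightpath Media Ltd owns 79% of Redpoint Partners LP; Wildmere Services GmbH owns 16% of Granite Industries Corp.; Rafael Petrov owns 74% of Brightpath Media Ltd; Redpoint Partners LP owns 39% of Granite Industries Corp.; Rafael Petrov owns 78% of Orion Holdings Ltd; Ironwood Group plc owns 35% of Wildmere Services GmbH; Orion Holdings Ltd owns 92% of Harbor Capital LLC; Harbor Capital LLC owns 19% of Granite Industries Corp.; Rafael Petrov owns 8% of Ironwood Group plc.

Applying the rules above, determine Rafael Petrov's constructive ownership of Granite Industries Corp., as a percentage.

Chain via Ironwood Group plc → Wildmere Services GmbH (R2): 8% × 35% × 16% = 0.448% of Granite Industries Corp.
Chain via Brightpath Media Ltd → Redpoint Partners LP (R2): 74% × 79% × 39% = 22.7994% of Granite Industries Corp.
Chain via Orion Holdings Ltd → Harbor Capital LLC (R2): 78% × 92% × 19% = 13.6344% of Granite Industries Corp.
Aggregating (R1): 0.448% + 22.7994% + 13.6344% = 36.8818%.

36.8818%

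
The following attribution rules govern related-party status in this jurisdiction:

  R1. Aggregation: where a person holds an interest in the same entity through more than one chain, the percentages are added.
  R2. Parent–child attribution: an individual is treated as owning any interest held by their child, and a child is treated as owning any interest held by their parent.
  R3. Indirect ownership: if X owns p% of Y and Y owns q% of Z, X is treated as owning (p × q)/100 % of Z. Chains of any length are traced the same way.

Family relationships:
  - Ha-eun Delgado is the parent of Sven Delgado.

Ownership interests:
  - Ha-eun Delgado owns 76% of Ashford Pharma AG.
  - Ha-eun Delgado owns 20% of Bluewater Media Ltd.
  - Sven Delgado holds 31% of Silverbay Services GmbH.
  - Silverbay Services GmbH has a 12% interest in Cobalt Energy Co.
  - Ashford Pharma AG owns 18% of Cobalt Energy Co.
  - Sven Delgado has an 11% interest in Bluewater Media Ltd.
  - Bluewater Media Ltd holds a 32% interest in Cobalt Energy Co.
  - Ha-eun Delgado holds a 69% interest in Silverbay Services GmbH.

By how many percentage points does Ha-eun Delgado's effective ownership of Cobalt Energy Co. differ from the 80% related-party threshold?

44.4

By parent–child attribution (R2), Ha-eun Delgado is treated as also owning Sven Delgado's interest in Bluewater Media Ltd, giving 20% + 11% = 31%.
By parent–child attribution (R2), Ha-eun Delgado is treated as also owning Sven Delgado's interest in Silverbay Services GmbH, giving 69% + 31% = 100%.
Chain via Ashford Pharma AG (R3): 76% × 18% = 13.68% of Cobalt Energy Co.
Chain via Bluewater Media Ltd (R3): 31% × 32% = 9.92% of Cobalt Energy Co.
Chain via Silverbay Services GmbH (R3): 100% × 12% = 12% of Cobalt Energy Co.
Aggregating (R1): 13.68% + 9.92% + 12% = 35.6%.
35.6% falls short of the 80% threshold by 44.4 percentage points.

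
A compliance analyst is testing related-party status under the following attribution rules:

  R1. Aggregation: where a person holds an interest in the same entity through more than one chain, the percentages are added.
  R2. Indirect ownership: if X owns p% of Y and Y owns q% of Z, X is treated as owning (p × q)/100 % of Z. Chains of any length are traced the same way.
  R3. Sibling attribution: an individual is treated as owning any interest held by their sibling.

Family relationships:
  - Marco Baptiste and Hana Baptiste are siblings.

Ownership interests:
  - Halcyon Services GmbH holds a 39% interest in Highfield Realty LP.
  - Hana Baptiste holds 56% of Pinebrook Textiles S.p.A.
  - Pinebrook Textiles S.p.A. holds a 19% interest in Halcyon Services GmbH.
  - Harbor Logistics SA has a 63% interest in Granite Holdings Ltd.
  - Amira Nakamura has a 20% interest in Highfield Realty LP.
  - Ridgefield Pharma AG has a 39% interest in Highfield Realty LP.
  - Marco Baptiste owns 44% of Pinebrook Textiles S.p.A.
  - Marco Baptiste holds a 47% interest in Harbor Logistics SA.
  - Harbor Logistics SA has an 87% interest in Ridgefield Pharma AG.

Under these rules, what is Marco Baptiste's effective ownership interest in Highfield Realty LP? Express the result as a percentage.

23.3571%

By sibling attribution (R3), Marco Baptiste is treated as also owning Hana Baptiste's interest in Pinebrook Textiles S.p.A, giving 44% + 56% = 100%.
Chain via Pinebrook Textiles S.p.A. → Halcyon Services GmbH (R2): 100% × 19% × 39% = 7.41% of Highfield Realty LP.
Chain via Harbor Logistics SA → Ridgefield Pharma AG (R2): 47% × 87% × 39% = 15.9471% of Highfield Realty LP.
Aggregating (R1): 7.41% + 15.9471% = 23.3571%.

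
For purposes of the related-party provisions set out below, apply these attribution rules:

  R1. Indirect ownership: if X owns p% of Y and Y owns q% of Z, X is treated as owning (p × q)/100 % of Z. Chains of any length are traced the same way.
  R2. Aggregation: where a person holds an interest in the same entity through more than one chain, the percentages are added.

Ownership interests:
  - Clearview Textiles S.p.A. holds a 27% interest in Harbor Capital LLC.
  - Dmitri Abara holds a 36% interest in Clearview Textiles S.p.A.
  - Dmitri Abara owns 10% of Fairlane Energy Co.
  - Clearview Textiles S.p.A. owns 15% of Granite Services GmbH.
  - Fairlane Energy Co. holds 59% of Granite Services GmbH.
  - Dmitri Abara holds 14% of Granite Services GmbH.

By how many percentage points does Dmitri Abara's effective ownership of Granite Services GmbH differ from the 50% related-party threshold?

Chain via Clearview Textiles S.p.A. (R1): 36% × 15% = 5.4% of Granite Services GmbH.
Chain via Fairlane Energy Co. (R1): 10% × 59% = 5.9% of Granite Services GmbH.
Direct interest in Granite Services GmbH: 14%.
Aggregating (R2): 5.4% + 5.9% + 14% = 25.3%.
25.3% falls short of the 50% threshold by 24.7 percentage points.

24.7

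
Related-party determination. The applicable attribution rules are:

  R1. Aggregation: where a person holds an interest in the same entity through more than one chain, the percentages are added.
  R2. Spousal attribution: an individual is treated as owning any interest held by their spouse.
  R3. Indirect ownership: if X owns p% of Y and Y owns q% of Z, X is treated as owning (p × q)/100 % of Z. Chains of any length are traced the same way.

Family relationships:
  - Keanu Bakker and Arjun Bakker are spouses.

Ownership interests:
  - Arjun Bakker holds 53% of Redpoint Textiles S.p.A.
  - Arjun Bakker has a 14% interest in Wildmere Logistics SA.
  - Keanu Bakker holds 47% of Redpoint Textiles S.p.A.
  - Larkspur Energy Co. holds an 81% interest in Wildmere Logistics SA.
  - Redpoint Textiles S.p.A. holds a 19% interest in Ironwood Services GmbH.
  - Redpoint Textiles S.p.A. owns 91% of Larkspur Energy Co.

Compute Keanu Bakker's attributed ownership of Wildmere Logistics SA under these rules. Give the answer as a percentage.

By spousal attribution (R2), Keanu Bakker is treated as also owning Arjun Bakker's interest in Redpoint Textiles S.p.A, giving 47% + 53% = 100%.
By spousal attribution (R2), Keanu Bakker is treated as owning Arjun Bakker's 14% interest in Wildmere Logistics SA.
Chain via Redpoint Textiles S.p.A. → Larkspur Energy Co. (R3): 100% × 91% × 81% = 73.71% of Wildmere Logistics SA.
Direct interest in Wildmere Logistics SA: 14%.
Aggregating (R1): 73.71% + 14% = 87.71%.

87.71%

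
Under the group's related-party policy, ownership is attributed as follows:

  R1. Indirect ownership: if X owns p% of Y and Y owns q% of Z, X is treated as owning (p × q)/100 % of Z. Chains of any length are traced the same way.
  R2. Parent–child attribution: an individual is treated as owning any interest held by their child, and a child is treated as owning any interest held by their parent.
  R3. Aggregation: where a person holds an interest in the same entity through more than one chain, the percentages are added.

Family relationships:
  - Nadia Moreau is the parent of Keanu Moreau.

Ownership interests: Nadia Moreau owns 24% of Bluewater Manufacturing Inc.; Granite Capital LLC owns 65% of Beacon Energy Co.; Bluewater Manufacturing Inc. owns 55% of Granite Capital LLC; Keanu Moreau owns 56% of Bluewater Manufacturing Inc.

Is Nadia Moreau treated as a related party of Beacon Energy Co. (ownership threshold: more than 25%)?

Yes

By parent–child attribution (R2), Nadia Moreau is treated as also owning Keanu Moreau's interest in Bluewater Manufacturing Inc, giving 24% + 56% = 80%.
Chain via Bluewater Manufacturing Inc. → Granite Capital LLC (R1): 80% × 55% × 65% = 28.6% of Beacon Energy Co.
28.6% exceeds the 25% threshold, so Nadia is a related party to Beacon Energy Co.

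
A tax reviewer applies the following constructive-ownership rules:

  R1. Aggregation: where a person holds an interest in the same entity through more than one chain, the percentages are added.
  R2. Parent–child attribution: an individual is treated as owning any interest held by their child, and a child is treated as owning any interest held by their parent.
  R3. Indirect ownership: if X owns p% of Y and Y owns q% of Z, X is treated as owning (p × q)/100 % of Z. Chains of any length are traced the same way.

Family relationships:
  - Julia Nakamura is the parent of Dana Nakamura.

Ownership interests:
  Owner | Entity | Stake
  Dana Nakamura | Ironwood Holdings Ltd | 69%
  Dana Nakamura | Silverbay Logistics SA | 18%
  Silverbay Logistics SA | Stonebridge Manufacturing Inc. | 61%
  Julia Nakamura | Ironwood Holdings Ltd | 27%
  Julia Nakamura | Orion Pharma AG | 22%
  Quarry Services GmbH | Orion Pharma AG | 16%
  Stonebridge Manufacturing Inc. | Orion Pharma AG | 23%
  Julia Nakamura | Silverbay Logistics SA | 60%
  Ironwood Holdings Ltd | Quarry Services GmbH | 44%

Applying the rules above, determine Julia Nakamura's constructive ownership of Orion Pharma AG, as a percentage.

39.7018%

By parent–child attribution (R2), Julia Nakamura is treated as also owning Dana Nakamura's interest in Silverbay Logistics SA, giving 60% + 18% = 78%.
By parent–child attribution (R2), Julia Nakamura is treated as also owning Dana Nakamura's interest in Ironwood Holdings Ltd, giving 27% + 69% = 96%.
Chain via Silverbay Logistics SA → Stonebridge Manufacturing Inc. (R3): 78% × 61% × 23% = 10.9434% of Orion Pharma AG.
Chain via Ironwood Holdings Ltd → Quarry Services GmbH (R3): 96% × 44% × 16% = 6.7584% of Orion Pharma AG.
Direct interest in Orion Pharma AG: 22%.
Aggregating (R1): 10.9434% + 6.7584% + 22% = 39.7018%.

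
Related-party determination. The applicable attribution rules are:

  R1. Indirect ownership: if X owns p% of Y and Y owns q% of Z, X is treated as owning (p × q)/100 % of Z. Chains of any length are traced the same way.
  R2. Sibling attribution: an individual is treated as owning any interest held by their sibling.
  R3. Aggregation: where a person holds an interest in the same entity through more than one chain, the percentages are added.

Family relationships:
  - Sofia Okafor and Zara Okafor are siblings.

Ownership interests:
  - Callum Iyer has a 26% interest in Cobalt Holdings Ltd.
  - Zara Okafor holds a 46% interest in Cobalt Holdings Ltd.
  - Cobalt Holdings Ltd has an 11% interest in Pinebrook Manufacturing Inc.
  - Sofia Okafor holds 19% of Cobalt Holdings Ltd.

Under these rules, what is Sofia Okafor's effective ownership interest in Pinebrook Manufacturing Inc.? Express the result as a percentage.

By sibling attribution (R2), Sofia Okafor is treated as also owning Zara Okafor's interest in Cobalt Holdings Ltd, giving 19% + 46% = 65%.
Chain via Cobalt Holdings Ltd (R1): 65% × 11% = 7.15% of Pinebrook Manufacturing Inc.

7.15%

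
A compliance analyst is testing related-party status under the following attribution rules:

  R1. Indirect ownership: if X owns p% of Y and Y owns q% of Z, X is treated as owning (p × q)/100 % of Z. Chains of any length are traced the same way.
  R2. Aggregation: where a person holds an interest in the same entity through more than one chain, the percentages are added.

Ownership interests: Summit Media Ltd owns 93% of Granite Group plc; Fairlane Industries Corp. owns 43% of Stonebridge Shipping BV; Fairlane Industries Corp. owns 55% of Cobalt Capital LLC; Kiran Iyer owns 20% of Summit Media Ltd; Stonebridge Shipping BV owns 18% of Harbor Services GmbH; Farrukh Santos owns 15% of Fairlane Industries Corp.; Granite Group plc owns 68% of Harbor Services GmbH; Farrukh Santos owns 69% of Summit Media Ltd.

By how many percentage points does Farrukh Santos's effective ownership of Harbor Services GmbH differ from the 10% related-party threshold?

34.7966

Chain via Summit Media Ltd → Granite Group plc (R1): 69% × 93% × 68% = 43.6356% of Harbor Services GmbH.
Chain via Fairlane Industries Corp. → Stonebridge Shipping BV (R1): 15% × 43% × 18% = 1.161% of Harbor Services GmbH.
Aggregating (R2): 43.6356% + 1.161% = 44.7966%.
44.7966% exceeds the 10% threshold by 34.7966 percentage points.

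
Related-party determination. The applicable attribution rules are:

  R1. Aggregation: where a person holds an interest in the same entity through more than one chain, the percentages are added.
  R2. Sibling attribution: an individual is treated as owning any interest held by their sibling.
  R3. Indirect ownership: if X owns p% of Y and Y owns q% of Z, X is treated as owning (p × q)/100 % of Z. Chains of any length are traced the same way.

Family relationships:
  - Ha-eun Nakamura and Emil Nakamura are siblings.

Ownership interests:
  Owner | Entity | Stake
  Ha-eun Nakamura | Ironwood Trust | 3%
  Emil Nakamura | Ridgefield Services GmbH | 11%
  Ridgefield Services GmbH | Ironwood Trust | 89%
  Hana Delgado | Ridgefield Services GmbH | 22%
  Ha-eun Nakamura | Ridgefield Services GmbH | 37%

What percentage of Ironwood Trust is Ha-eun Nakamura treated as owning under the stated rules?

45.72%

By sibling attribution (R2), Ha-eun Nakamura is treated as also owning Emil Nakamura's interest in Ridgefield Services GmbH, giving 37% + 11% = 48%.
Chain via Ridgefield Services GmbH (R3): 48% × 89% = 42.72% of Ironwood Trust.
Direct interest in Ironwood Trust: 3%.
Aggregating (R1): 42.72% + 3% = 45.72%.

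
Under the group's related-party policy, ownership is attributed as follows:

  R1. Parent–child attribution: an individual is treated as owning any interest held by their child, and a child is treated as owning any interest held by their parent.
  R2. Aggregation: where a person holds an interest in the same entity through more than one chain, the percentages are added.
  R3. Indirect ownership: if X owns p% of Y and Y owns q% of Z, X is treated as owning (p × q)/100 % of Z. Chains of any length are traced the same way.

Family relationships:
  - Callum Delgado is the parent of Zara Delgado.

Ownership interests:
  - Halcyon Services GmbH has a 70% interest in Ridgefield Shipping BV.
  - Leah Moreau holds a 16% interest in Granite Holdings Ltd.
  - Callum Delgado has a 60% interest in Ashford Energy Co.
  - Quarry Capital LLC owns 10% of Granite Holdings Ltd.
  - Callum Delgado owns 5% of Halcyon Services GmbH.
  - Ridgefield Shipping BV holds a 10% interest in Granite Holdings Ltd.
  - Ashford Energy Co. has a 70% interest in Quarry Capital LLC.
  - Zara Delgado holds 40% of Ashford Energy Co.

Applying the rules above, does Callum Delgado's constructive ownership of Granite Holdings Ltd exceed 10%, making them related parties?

No

By parent–child attribution (R1), Callum Delgado is treated as also owning Zara Delgado's interest in Ashford Energy Co, giving 60% + 40% = 100%.
Chain via Halcyon Services GmbH → Ridgefield Shipping BV (R3): 5% × 70% × 10% = 0.35% of Granite Holdings Ltd.
Chain via Ashford Energy Co. → Quarry Capital LLC (R3): 100% × 70% × 10% = 7% of Granite Holdings Ltd.
Aggregating (R2): 0.35% + 7% = 7.35%.
7.35% does not exceed the 10% threshold, so Callum is not a related party to Granite Holdings Ltd.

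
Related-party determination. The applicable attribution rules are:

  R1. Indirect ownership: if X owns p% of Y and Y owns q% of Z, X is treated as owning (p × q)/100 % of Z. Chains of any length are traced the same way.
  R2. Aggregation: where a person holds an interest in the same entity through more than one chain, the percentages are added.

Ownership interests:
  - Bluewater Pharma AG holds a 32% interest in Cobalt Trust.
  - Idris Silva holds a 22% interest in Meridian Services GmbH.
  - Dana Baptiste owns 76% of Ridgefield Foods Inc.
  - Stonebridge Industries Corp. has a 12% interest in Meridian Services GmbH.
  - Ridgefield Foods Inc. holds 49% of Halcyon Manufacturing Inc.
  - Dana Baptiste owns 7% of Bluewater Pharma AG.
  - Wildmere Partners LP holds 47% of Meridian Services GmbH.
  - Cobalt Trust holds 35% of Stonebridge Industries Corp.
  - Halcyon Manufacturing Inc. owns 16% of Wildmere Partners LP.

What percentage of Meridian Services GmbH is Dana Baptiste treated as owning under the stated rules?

2.894528%

Chain via Ridgefield Foods Inc. → Halcyon Manufacturing Inc. → Wildmere Partners LP (R1): 76% × 49% × 16% × 47% = 2.800448% of Meridian Services GmbH.
Chain via Bluewater Pharma AG → Cobalt Trust → Stonebridge Industries Corp. (R1): 7% × 32% × 35% × 12% = 0.09408% of Meridian Services GmbH.
Aggregating (R2): 2.800448% + 0.09408% = 2.894528%.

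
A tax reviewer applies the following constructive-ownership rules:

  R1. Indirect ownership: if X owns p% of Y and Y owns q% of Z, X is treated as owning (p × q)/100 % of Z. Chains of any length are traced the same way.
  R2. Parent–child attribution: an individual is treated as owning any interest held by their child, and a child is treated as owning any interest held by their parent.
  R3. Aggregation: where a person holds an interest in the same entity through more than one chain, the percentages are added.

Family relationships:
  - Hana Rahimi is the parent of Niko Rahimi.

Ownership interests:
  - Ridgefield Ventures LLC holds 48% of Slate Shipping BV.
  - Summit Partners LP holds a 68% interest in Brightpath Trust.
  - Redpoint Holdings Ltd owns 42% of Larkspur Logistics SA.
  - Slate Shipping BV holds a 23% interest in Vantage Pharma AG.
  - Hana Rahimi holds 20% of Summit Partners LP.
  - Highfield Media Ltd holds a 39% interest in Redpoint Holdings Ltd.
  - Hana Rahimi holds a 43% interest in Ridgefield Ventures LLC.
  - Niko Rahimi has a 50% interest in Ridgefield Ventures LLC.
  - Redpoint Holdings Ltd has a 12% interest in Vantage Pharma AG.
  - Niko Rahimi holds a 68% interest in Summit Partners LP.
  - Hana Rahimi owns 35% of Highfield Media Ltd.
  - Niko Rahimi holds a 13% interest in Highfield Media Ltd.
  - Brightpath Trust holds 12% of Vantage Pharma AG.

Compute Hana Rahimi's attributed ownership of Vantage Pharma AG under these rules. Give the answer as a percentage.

By parent–child attribution (R2), Hana Rahimi is treated as also owning Niko Rahimi's interest in Summit Partners LP, giving 20% + 68% = 88%.
By parent–child attribution (R2), Hana Rahimi is treated as also owning Niko Rahimi's interest in Highfield Media Ltd, giving 35% + 13% = 48%.
By parent–child attribution (R2), Hana Rahimi is treated as also owning Niko Rahimi's interest in Ridgefield Ventures LLC, giving 43% + 50% = 93%.
Chain via Summit Partners LP → Brightpath Trust (R1): 88% × 68% × 12% = 7.1808% of Vantage Pharma AG.
Chain via Highfield Media Ltd → Redpoint Holdings Ltd (R1): 48% × 39% × 12% = 2.2464% of Vantage Pharma AG.
Chain via Ridgefield Ventures LLC → Slate Shipping BV (R1): 93% × 48% × 23% = 10.2672% of Vantage Pharma AG.
Aggregating (R3): 7.1808% + 2.2464% + 10.2672% = 19.6944%.

19.6944%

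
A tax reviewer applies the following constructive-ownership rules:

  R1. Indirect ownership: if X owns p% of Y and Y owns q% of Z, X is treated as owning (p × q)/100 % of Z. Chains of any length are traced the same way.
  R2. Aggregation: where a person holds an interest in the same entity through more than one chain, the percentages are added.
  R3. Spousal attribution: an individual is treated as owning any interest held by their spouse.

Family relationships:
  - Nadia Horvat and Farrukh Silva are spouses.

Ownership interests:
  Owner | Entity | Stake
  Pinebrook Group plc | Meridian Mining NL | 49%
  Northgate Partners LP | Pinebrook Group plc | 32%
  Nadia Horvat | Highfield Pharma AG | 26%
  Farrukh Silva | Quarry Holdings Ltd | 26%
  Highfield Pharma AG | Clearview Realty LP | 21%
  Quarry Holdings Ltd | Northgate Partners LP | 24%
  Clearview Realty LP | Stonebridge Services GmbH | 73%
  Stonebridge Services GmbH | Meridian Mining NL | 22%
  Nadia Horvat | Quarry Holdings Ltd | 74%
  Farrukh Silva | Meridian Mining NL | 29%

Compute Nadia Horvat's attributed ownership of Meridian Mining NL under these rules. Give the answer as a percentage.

By spousal attribution (R3), Nadia Horvat is treated as also owning Farrukh Silva's interest in Quarry Holdings Ltd, giving 74% + 26% = 100%.
By spousal attribution (R3), Nadia Horvat is treated as owning Farrukh Silva's 29% interest in Meridian Mining NL.
Chain via Quarry Holdings Ltd → Northgate Partners LP → Pinebrook Group plc (R1): 100% × 24% × 32% × 49% = 3.7632% of Meridian Mining NL.
Chain via Highfield Pharma AG → Clearview Realty LP → Stonebridge Services GmbH (R1): 26% × 21% × 73% × 22% = 0.876876% of Meridian Mining NL.
Direct interest in Meridian Mining NL: 29%.
Aggregating (R2): 3.7632% + 0.876876% + 29% = 33.640076%.

33.640076%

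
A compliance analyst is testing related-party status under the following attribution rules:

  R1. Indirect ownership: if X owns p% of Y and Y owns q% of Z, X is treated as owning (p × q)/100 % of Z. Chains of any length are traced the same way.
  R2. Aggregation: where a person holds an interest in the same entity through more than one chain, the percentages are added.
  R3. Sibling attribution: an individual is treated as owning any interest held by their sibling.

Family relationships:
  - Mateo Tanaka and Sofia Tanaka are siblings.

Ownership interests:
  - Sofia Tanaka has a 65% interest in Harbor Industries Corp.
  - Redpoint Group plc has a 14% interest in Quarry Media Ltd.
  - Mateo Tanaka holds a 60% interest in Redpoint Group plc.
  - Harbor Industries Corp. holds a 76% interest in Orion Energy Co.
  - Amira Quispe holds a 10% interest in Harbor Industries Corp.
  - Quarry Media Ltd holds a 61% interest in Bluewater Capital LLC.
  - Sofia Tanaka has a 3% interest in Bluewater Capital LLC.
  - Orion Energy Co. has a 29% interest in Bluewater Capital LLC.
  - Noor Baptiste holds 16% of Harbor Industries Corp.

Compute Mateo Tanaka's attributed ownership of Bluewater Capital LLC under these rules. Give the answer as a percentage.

By sibling attribution (R3), Mateo Tanaka is treated as owning Sofia Tanaka's 65% interest in Harbor Industries Corp.
By sibling attribution (R3), Mateo Tanaka is treated as owning Sofia Tanaka's 3% interest in Bluewater Capital LLC.
Chain via Redpoint Group plc → Quarry Media Ltd (R1): 60% × 14% × 61% = 5.124% of Bluewater Capital LLC.
Chain via Harbor Industries Corp. → Orion Energy Co. (R1): 65% × 76% × 29% = 14.326% of Bluewater Capital LLC.
Direct interest in Bluewater Capital LLC: 3%.
Aggregating (R2): 5.124% + 14.326% + 3% = 22.45%.

22.45%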